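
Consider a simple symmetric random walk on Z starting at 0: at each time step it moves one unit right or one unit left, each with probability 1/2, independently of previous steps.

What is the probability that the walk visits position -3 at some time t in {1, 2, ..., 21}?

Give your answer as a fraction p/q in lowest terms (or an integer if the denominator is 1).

Answer: 548895/1048576

Derivation:
Count via complement. Let g(t,s) = #length-t paths at position s with S_1..S_t all ≠ -3.
g(t,s) = g(t-1,s-1) + g(t-1,s+1) for s ≠ -3; g(t,-3) = 0.
t=0: g(0,0)=1
t=1: g(1,-1)=1 g(1,1)=1
t=2: g(2,-2)=1 g(2,0)=2 g(2,2)=1
t=3: g(3,-1)=3 g(3,1)=3 g(3,3)=1
t=4: g(4,-2)=3 g(4,0)=6 g(4,2)=4 g(4,4)=1
t=5: g(5,-1)=9 g(5,1)=10 g(5,3)=5 g(5,5)=1
t=6: g(6,-2)=9 g(6,0)=19 g(6,2)=15 g(6,4)=6 g(6,6)=1
t=7: g(7,-1)=28 g(7,1)=34 g(7,3)=21 g(7,5)=7 g(7,7)=1
t=8: g(8,-2)=28 g(8,0)=62 g(8,2)=55 g(8,4)=28 g(8,6)=8 g(8,8)=1
t=9: g(9,-1)=90 g(9,1)=117 g(9,3)=83 g(9,5)=36 g(9,7)=9 g(9,9)=1
t=10: g(10,-2)=90 g(10,0)=207 g(10,2)=200 g(10,4)=119 g(10,6)=45 g(10,8)=10 g(10,10)=1
t=11: g(11,-1)=297 g(11,1)=407 g(11,3)=319 g(11,5)=164 g(11,7)=55 g(11,9)=11 g(11,11)=1
t=12: g(12,-2)=297 g(12,0)=704 g(12,2)=726 g(12,4)=483 g(12,6)=219 g(12,8)=66 g(12,10)=12 g(12,12)=1
t=13: g(13,-1)=1001 g(13,1)=1430 g(13,3)=1209 g(13,5)=702 g(13,7)=285 g(13,9)=78 g(13,11)=13 g(13,13)=1
t=14: g(14,-2)=1001 g(14,0)=2431 g(14,2)=2639 g(14,4)=1911 g(14,6)=987 g(14,8)=363 g(14,10)=91 g(14,12)=14 g(14,14)=1
t=15: g(15,-1)=3432 g(15,1)=5070 g(15,3)=4550 g(15,5)=2898 g(15,7)=1350 g(15,9)=454 g(15,11)=105 g(15,13)=15 g(15,15)=1
t=16: g(16,-2)=3432 g(16,0)=8502 g(16,2)=9620 g(16,4)=7448 g(16,6)=4248 g(16,8)=1804 g(16,10)=559 g(16,12)=120 g(16,14)=16 g(16,16)=1
t=17: g(17,-1)=11934 g(17,1)=18122 g(17,3)=17068 g(17,5)=11696 g(17,7)=6052 g(17,9)=2363 g(17,11)=679 g(17,13)=136 g(17,15)=17 g(17,17)=1
t=18: g(18,-2)=11934 g(18,0)=30056 g(18,2)=35190 g(18,4)=28764 g(18,6)=17748 g(18,8)=8415 g(18,10)=3042 g(18,12)=815 g(18,14)=153 g(18,16)=18 g(18,18)=1
t=19: g(19,-1)=41990 g(19,1)=65246 g(19,3)=63954 g(19,5)=46512 g(19,7)=26163 g(19,9)=11457 g(19,11)=3857 g(19,13)=968 g(19,15)=171 g(19,17)=19 g(19,19)=1
t=20: g(20,-2)=41990 g(20,0)=107236 g(20,2)=129200 g(20,4)=110466 g(20,6)=72675 g(20,8)=37620 g(20,10)=15314 g(20,12)=4825 g(20,14)=1139 g(20,16)=190 g(20,18)=20 g(20,20)=1
t=21: g(21,-1)=149226 g(21,1)=236436 g(21,3)=239666 g(21,5)=183141 g(21,7)=110295 g(21,9)=52934 g(21,11)=20139 g(21,13)=5964 g(21,15)=1329 g(21,17)=210 g(21,19)=21 g(21,21)=1
Paths never hitting -3: Σ_s g(21,s) = 999362
Paths hitting -3: 2^21 - 999362 = 1097790
P = 1097790/2097152 = 548895/1048576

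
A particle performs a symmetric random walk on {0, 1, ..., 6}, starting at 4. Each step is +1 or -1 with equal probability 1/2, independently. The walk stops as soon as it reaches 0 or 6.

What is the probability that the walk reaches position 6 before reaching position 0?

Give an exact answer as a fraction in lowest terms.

Symmetric walk (p = 1/2): the harmonic-function argument gives P(hit 6 before 0 | start at 4) = a/N.
P = 4/6 = 2/3

Answer: 2/3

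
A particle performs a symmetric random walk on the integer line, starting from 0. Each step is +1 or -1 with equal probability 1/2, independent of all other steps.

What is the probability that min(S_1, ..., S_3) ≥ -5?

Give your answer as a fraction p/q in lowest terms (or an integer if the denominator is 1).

Answer: 1

Derivation:
Let f(t,s) = #length-t paths at position s with S_1..S_t all ≥ -5.
f(t,s) = f(t-1,s-1) + f(t-1,s+1) for s ≥ -5; f(t,s) = 0 for s < -5.
t=0: f(0,0)=1
t=1: f(1,-1)=1 f(1,1)=1
t=2: f(2,-2)=1 f(2,0)=2 f(2,2)=1
t=3: f(3,-3)=1 f(3,-1)=3 f(3,1)=3 f(3,3)=1
Σ_s f(3,s) = 8
P = 8/8 = 1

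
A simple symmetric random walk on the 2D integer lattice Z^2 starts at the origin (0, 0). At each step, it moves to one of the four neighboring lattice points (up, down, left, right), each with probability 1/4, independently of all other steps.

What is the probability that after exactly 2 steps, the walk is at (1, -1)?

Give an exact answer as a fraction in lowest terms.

Let h be the number of horizontal steps (so 2-h are vertical). To end at (1,-1) need (h+1)/2 right-steps and ((2-h)-1)/2 up-steps.
Sum over h with 1 ≤ h ≤ 1, h ≡ 1 (mod 2), 2-h ≡ 1 (mod 2):
h=1: C(2,1)·C(1,1)·C(1,0) = 2·1·1 = 2
Total favorable: 2
Total paths: 4^2 = 16
P = 2/16 = 1/8

Answer: 1/8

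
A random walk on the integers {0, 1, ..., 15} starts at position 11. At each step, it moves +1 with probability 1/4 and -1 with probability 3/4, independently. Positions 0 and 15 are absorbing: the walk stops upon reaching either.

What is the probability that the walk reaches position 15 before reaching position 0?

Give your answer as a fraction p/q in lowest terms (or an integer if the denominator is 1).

Answer: 88573/7174453

Derivation:
Biased walk: p = 1/4, q = 3/4, r = q/p = 3
Gambler's ruin: P(hit 15 before 0 | start at 11) = (1 - r^a)/(1 - r^N)
r^11 = 177147; r^15 = 14348907
P = (1 - 177147) / (1 - 14348907) = -177146 / -14348906 = 88573/7174453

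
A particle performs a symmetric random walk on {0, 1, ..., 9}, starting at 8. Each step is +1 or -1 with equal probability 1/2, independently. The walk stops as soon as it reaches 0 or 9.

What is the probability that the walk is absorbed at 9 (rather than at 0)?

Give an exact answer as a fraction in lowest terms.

Answer: 8/9

Derivation:
Symmetric walk (p = 1/2): the harmonic-function argument gives P(hit 9 before 0 | start at 8) = a/N.
P = 8/9 = 8/9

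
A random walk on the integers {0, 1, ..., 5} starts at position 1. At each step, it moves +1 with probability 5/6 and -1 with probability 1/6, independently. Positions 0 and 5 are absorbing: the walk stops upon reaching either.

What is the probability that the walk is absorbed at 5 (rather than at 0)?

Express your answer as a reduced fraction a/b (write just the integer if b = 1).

Biased walk: p = 5/6, q = 1/6, r = q/p = 1/5
Gambler's ruin: P(hit 5 before 0 | start at 1) = (1 - r^a)/(1 - r^N)
r^1 = 1/5; r^5 = 1/3125
P = (1 - 1/5) / (1 - 1/3125) = 4/5 / 3124/3125 = 625/781

Answer: 625/781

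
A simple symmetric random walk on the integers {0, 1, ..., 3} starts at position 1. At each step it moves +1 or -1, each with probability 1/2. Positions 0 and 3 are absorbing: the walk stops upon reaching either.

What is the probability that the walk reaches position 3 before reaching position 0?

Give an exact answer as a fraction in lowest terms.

Answer: 1/3

Derivation:
Symmetric walk (p = 1/2): the harmonic-function argument gives P(hit 3 before 0 | start at 1) = a/N.
P = 1/3 = 1/3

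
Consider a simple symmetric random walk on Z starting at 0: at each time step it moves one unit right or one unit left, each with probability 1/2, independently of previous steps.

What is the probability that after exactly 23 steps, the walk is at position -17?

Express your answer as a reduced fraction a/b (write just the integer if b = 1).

To reach position -17 after 23 steps: need 3 steps of +1 and 20 of -1.
Favorable paths: C(23,3) = 1771
Total paths: 2^23 = 8388608
P = 1771/8388608 = 1771/8388608

Answer: 1771/8388608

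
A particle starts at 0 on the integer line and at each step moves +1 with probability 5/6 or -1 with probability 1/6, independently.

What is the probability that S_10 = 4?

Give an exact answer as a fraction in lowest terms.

To reach position 4 after 10 steps: need 7 steps of +1 and 3 steps of -1.
Number of such sequences: C(10,7) = 120
Each has probability (5/6)^7 · (1/6)^3 = 78125/60466176
P = 120 · 78125/60466176 = 390625/2519424

Answer: 390625/2519424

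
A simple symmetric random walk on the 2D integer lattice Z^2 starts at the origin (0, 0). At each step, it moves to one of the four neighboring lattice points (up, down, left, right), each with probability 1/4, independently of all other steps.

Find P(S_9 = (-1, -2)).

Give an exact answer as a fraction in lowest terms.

Let h be the number of horizontal steps (so 9-h are vertical). To end at (-1,-2) need (h-1)/2 right-steps and ((9-h)-2)/2 up-steps.
Sum over h with 1 ≤ h ≤ 7, h ≡ 1 (mod 2), 9-h ≡ 0 (mod 2):
h=1: C(9,1)·C(1,0)·C(8,3) = 9·1·56 = 504
h=3: C(9,3)·C(3,1)·C(6,2) = 84·3·15 = 3780
h=5: C(9,5)·C(5,2)·C(4,1) = 126·10·4 = 5040
h=7: C(9,7)·C(7,3)·C(2,0) = 36·35·1 = 1260
Total favorable: 10584
Total paths: 4^9 = 262144
P = 10584/262144 = 1323/32768

Answer: 1323/32768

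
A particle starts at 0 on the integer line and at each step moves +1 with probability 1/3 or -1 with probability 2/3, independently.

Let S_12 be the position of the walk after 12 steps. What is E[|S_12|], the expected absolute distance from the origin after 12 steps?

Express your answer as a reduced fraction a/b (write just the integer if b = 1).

S_12 takes values m ≡ 0 (mod 2) with |m| ≤ 12; P(S_12=m) = C(12,(12+m)/2) · (1/3)^((12+m)/2) · (2/3)^((12-m)/2).
Distribution: P(S=-12)=4096/531441, P(S=-10)=8192/177147, P(S=-8)=22528/177147, P(S=-6)=112640/531441, P(S=-4)=14080/59049, P(S=-2)=11264/59049, P(S=0)=19712/177147, P(S=2)=2816/59049, P(S=4)=880/59049, P(S=6)=1760/531441, P(S=8)=88/177147, P(S=10)=8/177147, P(S=12)=1/531441
E[|S_12|] = Σ_m |m|·P(S_12=m) = 257372/59049

Answer: 257372/59049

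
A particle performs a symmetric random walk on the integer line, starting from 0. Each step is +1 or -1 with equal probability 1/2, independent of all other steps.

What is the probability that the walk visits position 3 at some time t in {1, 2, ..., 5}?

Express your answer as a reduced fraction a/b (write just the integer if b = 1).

Answer: 7/32

Derivation:
Count via complement. Let g(t,s) = #length-t paths at position s with S_1..S_t all ≠ 3.
g(t,s) = g(t-1,s-1) + g(t-1,s+1) for s ≠ 3; g(t,3) = 0.
t=0: g(0,0)=1
t=1: g(1,-1)=1 g(1,1)=1
t=2: g(2,-2)=1 g(2,0)=2 g(2,2)=1
t=3: g(3,-3)=1 g(3,-1)=3 g(3,1)=3
t=4: g(4,-4)=1 g(4,-2)=4 g(4,0)=6 g(4,2)=3
t=5: g(5,-5)=1 g(5,-3)=5 g(5,-1)=10 g(5,1)=9
Paths never hitting 3: Σ_s g(5,s) = 25
Paths hitting 3: 2^5 - 25 = 7
P = 7/32 = 7/32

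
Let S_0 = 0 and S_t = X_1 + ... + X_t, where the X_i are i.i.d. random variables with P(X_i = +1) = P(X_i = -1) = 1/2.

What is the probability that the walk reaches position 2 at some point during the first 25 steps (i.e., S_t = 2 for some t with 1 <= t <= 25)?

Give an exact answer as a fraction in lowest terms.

Count via complement. Let g(t,s) = #length-t paths at position s with S_1..S_t all ≠ 2.
g(t,s) = g(t-1,s-1) + g(t-1,s+1) for s ≠ 2; g(t,2) = 0.
t=0: g(0,0)=1
t=1: g(1,-1)=1 g(1,1)=1
t=2: g(2,-2)=1 g(2,0)=2
t=3: g(3,-3)=1 g(3,-1)=3 g(3,1)=2
t=4: g(4,-4)=1 g(4,-2)=4 g(4,0)=5
t=5: g(5,-5)=1 g(5,-3)=5 g(5,-1)=9 g(5,1)=5
t=6: g(6,-6)=1 g(6,-4)=6 g(6,-2)=14 g(6,0)=14
t=7: g(7,-7)=1 g(7,-5)=7 g(7,-3)=20 g(7,-1)=28 g(7,1)=14
t=8: g(8,-8)=1 g(8,-6)=8 g(8,-4)=27 g(8,-2)=48 g(8,0)=42
t=9: g(9,-9)=1 g(9,-7)=9 g(9,-5)=35 g(9,-3)=75 g(9,-1)=90 g(9,1)=42
t=10: g(10,-10)=1 g(10,-8)=10 g(10,-6)=44 g(10,-4)=110 g(10,-2)=165 g(10,0)=132
t=11: g(11,-11)=1 g(11,-9)=11 g(11,-7)=54 g(11,-5)=154 g(11,-3)=275 g(11,-1)=297 g(11,1)=132
t=12: g(12,-12)=1 g(12,-10)=12 g(12,-8)=65 g(12,-6)=208 g(12,-4)=429 g(12,-2)=572 g(12,0)=429
t=13: g(13,-13)=1 g(13,-11)=13 g(13,-9)=77 g(13,-7)=273 g(13,-5)=637 g(13,-3)=1001 g(13,-1)=1001 g(13,1)=429
t=14: g(14,-14)=1 g(14,-12)=14 g(14,-10)=90 g(14,-8)=350 g(14,-6)=910 g(14,-4)=1638 g(14,-2)=2002 g(14,0)=1430
t=15: g(15,-15)=1 g(15,-13)=15 g(15,-11)=104 g(15,-9)=440 g(15,-7)=1260 g(15,-5)=2548 g(15,-3)=3640 g(15,-1)=3432 g(15,1)=1430
t=16: g(16,-16)=1 g(16,-14)=16 g(16,-12)=119 g(16,-10)=544 g(16,-8)=1700 g(16,-6)=3808 g(16,-4)=6188 g(16,-2)=7072 g(16,0)=4862
t=17: g(17,-17)=1 g(17,-15)=17 g(17,-13)=135 g(17,-11)=663 g(17,-9)=2244 g(17,-7)=5508 g(17,-5)=9996 g(17,-3)=13260 g(17,-1)=11934 g(17,1)=4862
t=18: g(18,-18)=1 g(18,-16)=18 g(18,-14)=152 g(18,-12)=798 g(18,-10)=2907 g(18,-8)=7752 g(18,-6)=15504 g(18,-4)=23256 g(18,-2)=25194 g(18,0)=16796
t=19: g(19,-19)=1 g(19,-17)=19 g(19,-15)=170 g(19,-13)=950 g(19,-11)=3705 g(19,-9)=10659 g(19,-7)=23256 g(19,-5)=38760 g(19,-3)=48450 g(19,-1)=41990 g(19,1)=16796
t=20: g(20,-20)=1 g(20,-18)=20 g(20,-16)=189 g(20,-14)=1120 g(20,-12)=4655 g(20,-10)=14364 g(20,-8)=33915 g(20,-6)=62016 g(20,-4)=87210 g(20,-2)=90440 g(20,0)=58786
t=21: g(21,-21)=1 g(21,-19)=21 g(21,-17)=209 g(21,-15)=1309 g(21,-13)=5775 g(21,-11)=19019 g(21,-9)=48279 g(21,-7)=95931 g(21,-5)=149226 g(21,-3)=177650 g(21,-1)=149226 g(21,1)=58786
t=22: g(22,-22)=1 g(22,-20)=22 g(22,-18)=230 g(22,-16)=1518 g(22,-14)=7084 g(22,-12)=24794 g(22,-10)=67298 g(22,-8)=144210 g(22,-6)=245157 g(22,-4)=326876 g(22,-2)=326876 g(22,0)=208012
t=23: g(23,-23)=1 g(23,-21)=23 g(23,-19)=252 g(23,-17)=1748 g(23,-15)=8602 g(23,-13)=31878 g(23,-11)=92092 g(23,-9)=211508 g(23,-7)=389367 g(23,-5)=572033 g(23,-3)=653752 g(23,-1)=534888 g(23,1)=208012
t=24: g(24,-24)=1 g(24,-22)=24 g(24,-20)=275 g(24,-18)=2000 g(24,-16)=10350 g(24,-14)=40480 g(24,-12)=123970 g(24,-10)=303600 g(24,-8)=600875 g(24,-6)=961400 g(24,-4)=1225785 g(24,-2)=1188640 g(24,0)=742900
t=25: g(25,-25)=1 g(25,-23)=25 g(25,-21)=299 g(25,-19)=2275 g(25,-17)=12350 g(25,-15)=50830 g(25,-13)=164450 g(25,-11)=427570 g(25,-9)=904475 g(25,-7)=1562275 g(25,-5)=2187185 g(25,-3)=2414425 g(25,-1)=1931540 g(25,1)=742900
Paths never hitting 2: Σ_s g(25,s) = 10400600
Paths hitting 2: 2^25 - 10400600 = 23153832
P = 23153832/33554432 = 2894229/4194304

Answer: 2894229/4194304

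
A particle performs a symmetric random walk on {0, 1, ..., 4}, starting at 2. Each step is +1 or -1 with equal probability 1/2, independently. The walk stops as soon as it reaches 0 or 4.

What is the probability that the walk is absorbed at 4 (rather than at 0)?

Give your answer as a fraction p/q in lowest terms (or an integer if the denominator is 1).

Symmetric walk (p = 1/2): the harmonic-function argument gives P(hit 4 before 0 | start at 2) = a/N.
P = 2/4 = 1/2

Answer: 1/2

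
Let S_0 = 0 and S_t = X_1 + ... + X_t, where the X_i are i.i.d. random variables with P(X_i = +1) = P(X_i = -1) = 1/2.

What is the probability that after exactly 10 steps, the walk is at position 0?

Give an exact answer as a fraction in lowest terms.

To reach position 0 after 10 steps: need 5 steps of +1 and 5 of -1.
Favorable paths: C(10,5) = 252
Total paths: 2^10 = 1024
P = 252/1024 = 63/256

Answer: 63/256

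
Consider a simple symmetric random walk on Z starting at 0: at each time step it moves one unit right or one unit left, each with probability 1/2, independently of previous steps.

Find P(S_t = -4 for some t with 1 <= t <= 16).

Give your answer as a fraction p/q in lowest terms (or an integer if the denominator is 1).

Answer: 10889/32768

Derivation:
Count via complement. Let g(t,s) = #length-t paths at position s with S_1..S_t all ≠ -4.
g(t,s) = g(t-1,s-1) + g(t-1,s+1) for s ≠ -4; g(t,-4) = 0.
t=0: g(0,0)=1
t=1: g(1,-1)=1 g(1,1)=1
t=2: g(2,-2)=1 g(2,0)=2 g(2,2)=1
t=3: g(3,-3)=1 g(3,-1)=3 g(3,1)=3 g(3,3)=1
t=4: g(4,-2)=4 g(4,0)=6 g(4,2)=4 g(4,4)=1
t=5: g(5,-3)=4 g(5,-1)=10 g(5,1)=10 g(5,3)=5 g(5,5)=1
t=6: g(6,-2)=14 g(6,0)=20 g(6,2)=15 g(6,4)=6 g(6,6)=1
t=7: g(7,-3)=14 g(7,-1)=34 g(7,1)=35 g(7,3)=21 g(7,5)=7 g(7,7)=1
t=8: g(8,-2)=48 g(8,0)=69 g(8,2)=56 g(8,4)=28 g(8,6)=8 g(8,8)=1
t=9: g(9,-3)=48 g(9,-1)=117 g(9,1)=125 g(9,3)=84 g(9,5)=36 g(9,7)=9 g(9,9)=1
t=10: g(10,-2)=165 g(10,0)=242 g(10,2)=209 g(10,4)=120 g(10,6)=45 g(10,8)=10 g(10,10)=1
t=11: g(11,-3)=165 g(11,-1)=407 g(11,1)=451 g(11,3)=329 g(11,5)=165 g(11,7)=55 g(11,9)=11 g(11,11)=1
t=12: g(12,-2)=572 g(12,0)=858 g(12,2)=780 g(12,4)=494 g(12,6)=220 g(12,8)=66 g(12,10)=12 g(12,12)=1
t=13: g(13,-3)=572 g(13,-1)=1430 g(13,1)=1638 g(13,3)=1274 g(13,5)=714 g(13,7)=286 g(13,9)=78 g(13,11)=13 g(13,13)=1
t=14: g(14,-2)=2002 g(14,0)=3068 g(14,2)=2912 g(14,4)=1988 g(14,6)=1000 g(14,8)=364 g(14,10)=91 g(14,12)=14 g(14,14)=1
t=15: g(15,-3)=2002 g(15,-1)=5070 g(15,1)=5980 g(15,3)=4900 g(15,5)=2988 g(15,7)=1364 g(15,9)=455 g(15,11)=105 g(15,13)=15 g(15,15)=1
t=16: g(16,-2)=7072 g(16,0)=11050 g(16,2)=10880 g(16,4)=7888 g(16,6)=4352 g(16,8)=1819 g(16,10)=560 g(16,12)=120 g(16,14)=16 g(16,16)=1
Paths never hitting -4: Σ_s g(16,s) = 43758
Paths hitting -4: 2^16 - 43758 = 21778
P = 21778/65536 = 10889/32768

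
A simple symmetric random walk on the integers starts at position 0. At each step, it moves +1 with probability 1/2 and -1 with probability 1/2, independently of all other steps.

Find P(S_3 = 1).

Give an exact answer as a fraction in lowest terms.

To reach position 1 after 3 steps: need 2 steps of +1 and 1 of -1.
Favorable paths: C(3,2) = 3
Total paths: 2^3 = 8
P = 3/8 = 3/8

Answer: 3/8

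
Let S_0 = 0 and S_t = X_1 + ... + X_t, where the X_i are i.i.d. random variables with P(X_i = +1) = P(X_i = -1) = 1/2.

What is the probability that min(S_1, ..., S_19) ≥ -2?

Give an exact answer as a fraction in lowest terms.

Answer: 130169/262144

Derivation:
Let f(t,s) = #length-t paths at position s with S_1..S_t all ≥ -2.
f(t,s) = f(t-1,s-1) + f(t-1,s+1) for s ≥ -2; f(t,s) = 0 for s < -2.
t=0: f(0,0)=1
t=1: f(1,-1)=1 f(1,1)=1
t=2: f(2,-2)=1 f(2,0)=2 f(2,2)=1
t=3: f(3,-1)=3 f(3,1)=3 f(3,3)=1
t=4: f(4,-2)=3 f(4,0)=6 f(4,2)=4 f(4,4)=1
t=5: f(5,-1)=9 f(5,1)=10 f(5,3)=5 f(5,5)=1
t=6: f(6,-2)=9 f(6,0)=19 f(6,2)=15 f(6,4)=6 f(6,6)=1
t=7: f(7,-1)=28 f(7,1)=34 f(7,3)=21 f(7,5)=7 f(7,7)=1
t=8: f(8,-2)=28 f(8,0)=62 f(8,2)=55 f(8,4)=28 f(8,6)=8 f(8,8)=1
t=9: f(9,-1)=90 f(9,1)=117 f(9,3)=83 f(9,5)=36 f(9,7)=9 f(9,9)=1
t=10: f(10,-2)=90 f(10,0)=207 f(10,2)=200 f(10,4)=119 f(10,6)=45 f(10,8)=10 f(10,10)=1
t=11: f(11,-1)=297 f(11,1)=407 f(11,3)=319 f(11,5)=164 f(11,7)=55 f(11,9)=11 f(11,11)=1
t=12: f(12,-2)=297 f(12,0)=704 f(12,2)=726 f(12,4)=483 f(12,6)=219 f(12,8)=66 f(12,10)=12 f(12,12)=1
t=13: f(13,-1)=1001 f(13,1)=1430 f(13,3)=1209 f(13,5)=702 f(13,7)=285 f(13,9)=78 f(13,11)=13 f(13,13)=1
t=14: f(14,-2)=1001 f(14,0)=2431 f(14,2)=2639 f(14,4)=1911 f(14,6)=987 f(14,8)=363 f(14,10)=91 f(14,12)=14 f(14,14)=1
t=15: f(15,-1)=3432 f(15,1)=5070 f(15,3)=4550 f(15,5)=2898 f(15,7)=1350 f(15,9)=454 f(15,11)=105 f(15,13)=15 f(15,15)=1
t=16: f(16,-2)=3432 f(16,0)=8502 f(16,2)=9620 f(16,4)=7448 f(16,6)=4248 f(16,8)=1804 f(16,10)=559 f(16,12)=120 f(16,14)=16 f(16,16)=1
t=17: f(17,-1)=11934 f(17,1)=18122 f(17,3)=17068 f(17,5)=11696 f(17,7)=6052 f(17,9)=2363 f(17,11)=679 f(17,13)=136 f(17,15)=17 f(17,17)=1
t=18: f(18,-2)=11934 f(18,0)=30056 f(18,2)=35190 f(18,4)=28764 f(18,6)=17748 f(18,8)=8415 f(18,10)=3042 f(18,12)=815 f(18,14)=153 f(18,16)=18 f(18,18)=1
t=19: f(19,-1)=41990 f(19,1)=65246 f(19,3)=63954 f(19,5)=46512 f(19,7)=26163 f(19,9)=11457 f(19,11)=3857 f(19,13)=968 f(19,15)=171 f(19,17)=19 f(19,19)=1
Σ_s f(19,s) = 260338
P = 260338/524288 = 130169/262144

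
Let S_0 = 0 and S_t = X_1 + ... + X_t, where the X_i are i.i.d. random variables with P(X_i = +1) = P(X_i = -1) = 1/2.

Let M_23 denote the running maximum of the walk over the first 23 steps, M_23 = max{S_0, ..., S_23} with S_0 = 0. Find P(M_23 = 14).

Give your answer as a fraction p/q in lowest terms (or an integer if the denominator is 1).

Let M_23 = max(S_0,...,S_23). Use the reflection principle: for j ≥ 1, #{paths with M_23 ≥ j} = #{S_23 ≥ j} + #{S_23 ≥ j+1}.
By reflection, #{M_23 ≥ 14} = #{S_23 ≥ 14} + #{S_23 ≥ 15} = 10903 + 10903 = 21806.
#{M_23 ≥ 15} = #{S_23 ≥ 15} + #{S_23 ≥ 16} = 10903 + 2048 = 12951.
#{M_23 = 14} = 21806 - 12951 = 8855.
P(M_23 = 14) = 8855/8388608 = 8855/8388608

Answer: 8855/8388608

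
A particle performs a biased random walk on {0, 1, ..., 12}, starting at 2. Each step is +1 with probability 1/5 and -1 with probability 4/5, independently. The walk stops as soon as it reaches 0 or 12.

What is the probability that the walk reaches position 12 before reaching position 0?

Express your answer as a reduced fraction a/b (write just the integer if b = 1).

Biased walk: p = 1/5, q = 4/5, r = q/p = 4
Gambler's ruin: P(hit 12 before 0 | start at 2) = (1 - r^a)/(1 - r^N)
r^2 = 16; r^12 = 16777216
P = (1 - 16) / (1 - 16777216) = -15 / -16777215 = 1/1118481

Answer: 1/1118481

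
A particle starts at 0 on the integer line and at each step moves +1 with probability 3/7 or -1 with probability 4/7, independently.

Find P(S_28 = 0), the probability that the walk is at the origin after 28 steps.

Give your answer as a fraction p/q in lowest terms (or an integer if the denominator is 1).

To be at 0 after 28 steps: need exactly 14 steps of +1 and 14 of -1.
Number of such sequences: C(28,14) = 40116600
Each has probability (3/7)^14 · (4/7)^14 = 1283918464548864/459986536544739960976801
P = 40116600 · 1283918464548864/459986536544739960976801 = 51506443474920957542400/459986536544739960976801

Answer: 51506443474920957542400/459986536544739960976801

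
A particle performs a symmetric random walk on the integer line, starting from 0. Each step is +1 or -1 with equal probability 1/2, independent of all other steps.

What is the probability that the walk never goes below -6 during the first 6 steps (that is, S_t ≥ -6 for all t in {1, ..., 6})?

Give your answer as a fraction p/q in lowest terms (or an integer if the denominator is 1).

Answer: 1

Derivation:
Let f(t,s) = #length-t paths at position s with S_1..S_t all ≥ -6.
f(t,s) = f(t-1,s-1) + f(t-1,s+1) for s ≥ -6; f(t,s) = 0 for s < -6.
t=0: f(0,0)=1
t=1: f(1,-1)=1 f(1,1)=1
t=2: f(2,-2)=1 f(2,0)=2 f(2,2)=1
t=3: f(3,-3)=1 f(3,-1)=3 f(3,1)=3 f(3,3)=1
t=4: f(4,-4)=1 f(4,-2)=4 f(4,0)=6 f(4,2)=4 f(4,4)=1
t=5: f(5,-5)=1 f(5,-3)=5 f(5,-1)=10 f(5,1)=10 f(5,3)=5 f(5,5)=1
t=6: f(6,-6)=1 f(6,-4)=6 f(6,-2)=15 f(6,0)=20 f(6,2)=15 f(6,4)=6 f(6,6)=1
Σ_s f(6,s) = 64
P = 64/64 = 1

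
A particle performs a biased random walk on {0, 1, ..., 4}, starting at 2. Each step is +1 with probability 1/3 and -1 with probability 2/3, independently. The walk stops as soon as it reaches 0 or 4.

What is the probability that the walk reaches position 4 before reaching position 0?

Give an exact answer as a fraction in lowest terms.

Answer: 1/5

Derivation:
Biased walk: p = 1/3, q = 2/3, r = q/p = 2
Gambler's ruin: P(hit 4 before 0 | start at 2) = (1 - r^a)/(1 - r^N)
r^2 = 4; r^4 = 16
P = (1 - 4) / (1 - 16) = -3 / -15 = 1/5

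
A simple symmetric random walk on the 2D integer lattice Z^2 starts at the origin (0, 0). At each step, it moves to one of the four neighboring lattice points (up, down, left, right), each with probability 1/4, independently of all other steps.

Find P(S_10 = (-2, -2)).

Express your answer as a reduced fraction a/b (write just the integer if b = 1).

Let h be the number of horizontal steps (so 10-h are vertical). To end at (-2,-2) need (h-2)/2 right-steps and ((10-h)-2)/2 up-steps.
Sum over h with 2 ≤ h ≤ 8, h ≡ 0 (mod 2), 10-h ≡ 0 (mod 2):
h=2: C(10,2)·C(2,0)·C(8,3) = 45·1·56 = 2520
h=4: C(10,4)·C(4,1)·C(6,2) = 210·4·15 = 12600
h=6: C(10,6)·C(6,2)·C(4,1) = 210·15·4 = 12600
h=8: C(10,8)·C(8,3)·C(2,0) = 45·56·1 = 2520
Total favorable: 30240
Total paths: 4^10 = 1048576
P = 30240/1048576 = 945/32768

Answer: 945/32768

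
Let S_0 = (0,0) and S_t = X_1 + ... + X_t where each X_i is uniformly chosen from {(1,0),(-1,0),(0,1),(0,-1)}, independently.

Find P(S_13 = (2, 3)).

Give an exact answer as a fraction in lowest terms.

Let h be the number of horizontal steps (so 13-h are vertical). To end at (2,3) need (h+2)/2 right-steps and ((13-h)+3)/2 up-steps.
Sum over h with 2 ≤ h ≤ 10, h ≡ 0 (mod 2), 13-h ≡ 1 (mod 2):
h=2: C(13,2)·C(2,2)·C(11,7) = 78·1·330 = 25740
h=4: C(13,4)·C(4,3)·C(9,6) = 715·4·84 = 240240
h=6: C(13,6)·C(6,4)·C(7,5) = 1716·15·21 = 540540
h=8: C(13,8)·C(8,5)·C(5,4) = 1287·56·5 = 360360
h=10: C(13,10)·C(10,6)·C(3,3) = 286·210·1 = 60060
Total favorable: 1226940
Total paths: 4^13 = 67108864
P = 1226940/67108864 = 306735/16777216

Answer: 306735/16777216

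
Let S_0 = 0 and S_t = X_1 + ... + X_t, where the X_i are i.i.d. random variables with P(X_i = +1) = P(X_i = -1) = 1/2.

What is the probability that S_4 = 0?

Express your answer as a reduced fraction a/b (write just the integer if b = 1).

Answer: 3/8

Derivation:
To return to 0 after 4 steps: need exactly 2 steps of +1 and 2 of -1.
Favorable paths: C(4,2) = 6
Total paths: 2^4 = 16
P = 6/16 = 3/8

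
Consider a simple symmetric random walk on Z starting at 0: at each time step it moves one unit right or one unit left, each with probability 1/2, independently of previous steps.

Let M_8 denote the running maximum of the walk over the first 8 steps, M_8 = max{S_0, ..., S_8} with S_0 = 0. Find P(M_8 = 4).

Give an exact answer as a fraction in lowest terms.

Let M_8 = max(S_0,...,S_8). Use the reflection principle: for j ≥ 1, #{paths with M_8 ≥ j} = #{S_8 ≥ j} + #{S_8 ≥ j+1}.
By reflection, #{M_8 ≥ 4} = #{S_8 ≥ 4} + #{S_8 ≥ 5} = 37 + 9 = 46.
#{M_8 ≥ 5} = #{S_8 ≥ 5} + #{S_8 ≥ 6} = 9 + 9 = 18.
#{M_8 = 4} = 46 - 18 = 28.
P(M_8 = 4) = 28/256 = 7/64

Answer: 7/64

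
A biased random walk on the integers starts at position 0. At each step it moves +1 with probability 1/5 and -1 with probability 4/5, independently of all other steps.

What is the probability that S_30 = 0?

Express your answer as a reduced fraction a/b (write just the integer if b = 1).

To be at 0 after 30 steps: need exactly 15 steps of +1 and 15 of -1.
Number of such sequences: C(30,15) = 155117520
Each has probability (1/5)^15 · (4/5)^15 = 1073741824/931322574615478515625
P = 155117520 · 1073741824/931322574615478515625 = 33311233771831296/186264514923095703125

Answer: 33311233771831296/186264514923095703125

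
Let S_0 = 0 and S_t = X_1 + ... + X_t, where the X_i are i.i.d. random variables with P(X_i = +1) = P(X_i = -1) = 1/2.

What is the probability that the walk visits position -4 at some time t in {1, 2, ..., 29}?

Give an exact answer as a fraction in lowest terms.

Answer: 123012781/268435456

Derivation:
Count via complement. Let g(t,s) = #length-t paths at position s with S_1..S_t all ≠ -4.
g(t,s) = g(t-1,s-1) + g(t-1,s+1) for s ≠ -4; g(t,-4) = 0.
t=0: g(0,0)=1
t=1: g(1,-1)=1 g(1,1)=1
t=2: g(2,-2)=1 g(2,0)=2 g(2,2)=1
t=3: g(3,-3)=1 g(3,-1)=3 g(3,1)=3 g(3,3)=1
t=4: g(4,-2)=4 g(4,0)=6 g(4,2)=4 g(4,4)=1
t=5: g(5,-3)=4 g(5,-1)=10 g(5,1)=10 g(5,3)=5 g(5,5)=1
t=6: g(6,-2)=14 g(6,0)=20 g(6,2)=15 g(6,4)=6 g(6,6)=1
t=7: g(7,-3)=14 g(7,-1)=34 g(7,1)=35 g(7,3)=21 g(7,5)=7 g(7,7)=1
t=8: g(8,-2)=48 g(8,0)=69 g(8,2)=56 g(8,4)=28 g(8,6)=8 g(8,8)=1
t=9: g(9,-3)=48 g(9,-1)=117 g(9,1)=125 g(9,3)=84 g(9,5)=36 g(9,7)=9 g(9,9)=1
t=10: g(10,-2)=165 g(10,0)=242 g(10,2)=209 g(10,4)=120 g(10,6)=45 g(10,8)=10 g(10,10)=1
t=11: g(11,-3)=165 g(11,-1)=407 g(11,1)=451 g(11,3)=329 g(11,5)=165 g(11,7)=55 g(11,9)=11 g(11,11)=1
t=12: g(12,-2)=572 g(12,0)=858 g(12,2)=780 g(12,4)=494 g(12,6)=220 g(12,8)=66 g(12,10)=12 g(12,12)=1
t=13: g(13,-3)=572 g(13,-1)=1430 g(13,1)=1638 g(13,3)=1274 g(13,5)=714 g(13,7)=286 g(13,9)=78 g(13,11)=13 g(13,13)=1
t=14: g(14,-2)=2002 g(14,0)=3068 g(14,2)=2912 g(14,4)=1988 g(14,6)=1000 g(14,8)=364 g(14,10)=91 g(14,12)=14 g(14,14)=1
t=15: g(15,-3)=2002 g(15,-1)=5070 g(15,1)=5980 g(15,3)=4900 g(15,5)=2988 g(15,7)=1364 g(15,9)=455 g(15,11)=105 g(15,13)=15 g(15,15)=1
t=16: g(16,-2)=7072 g(16,0)=11050 g(16,2)=10880 g(16,4)=7888 g(16,6)=4352 g(16,8)=1819 g(16,10)=560 g(16,12)=120 g(16,14)=16 g(16,16)=1
t=17: g(17,-3)=7072 g(17,-1)=18122 g(17,1)=21930 g(17,3)=18768 g(17,5)=12240 g(17,7)=6171 g(17,9)=2379 g(17,11)=680 g(17,13)=136 g(17,15)=17 g(17,17)=1
t=18: g(18,-2)=25194 g(18,0)=40052 g(18,2)=40698 g(18,4)=31008 g(18,6)=18411 g(18,8)=8550 g(18,10)=3059 g(18,12)=816 g(18,14)=153 g(18,16)=18 g(18,18)=1
t=19: g(19,-3)=25194 g(19,-1)=65246 g(19,1)=80750 g(19,3)=71706 g(19,5)=49419 g(19,7)=26961 g(19,9)=11609 g(19,11)=3875 g(19,13)=969 g(19,15)=171 g(19,17)=19 g(19,19)=1
t=20: g(20,-2)=90440 g(20,0)=145996 g(20,2)=152456 g(20,4)=121125 g(20,6)=76380 g(20,8)=38570 g(20,10)=15484 g(20,12)=4844 g(20,14)=1140 g(20,16)=190 g(20,18)=20 g(20,20)=1
t=21: g(21,-3)=90440 g(21,-1)=236436 g(21,1)=298452 g(21,3)=273581 g(21,5)=197505 g(21,7)=114950 g(21,9)=54054 g(21,11)=20328 g(21,13)=5984 g(21,15)=1330 g(21,17)=210 g(21,19)=21 g(21,21)=1
t=22: g(22,-2)=326876 g(22,0)=534888 g(22,2)=572033 g(22,4)=471086 g(22,6)=312455 g(22,8)=169004 g(22,10)=74382 g(22,12)=26312 g(22,14)=7314 g(22,16)=1540 g(22,18)=231 g(22,20)=22 g(22,22)=1
t=23: g(23,-3)=326876 g(23,-1)=861764 g(23,1)=1106921 g(23,3)=1043119 g(23,5)=783541 g(23,7)=481459 g(23,9)=243386 g(23,11)=100694 g(23,13)=33626 g(23,15)=8854 g(23,17)=1771 g(23,19)=253 g(23,21)=23 g(23,23)=1
t=24: g(24,-2)=1188640 g(24,0)=1968685 g(24,2)=2150040 g(24,4)=1826660 g(24,6)=1265000 g(24,8)=724845 g(24,10)=344080 g(24,12)=134320 g(24,14)=42480 g(24,16)=10625 g(24,18)=2024 g(24,20)=276 g(24,22)=24 g(24,24)=1
t=25: g(25,-3)=1188640 g(25,-1)=3157325 g(25,1)=4118725 g(25,3)=3976700 g(25,5)=3091660 g(25,7)=1989845 g(25,9)=1068925 g(25,11)=478400 g(25,13)=176800 g(25,15)=53105 g(25,17)=12649 g(25,19)=2300 g(25,21)=300 g(25,23)=25 g(25,25)=1
t=26: g(26,-2)=4345965 g(26,0)=7276050 g(26,2)=8095425 g(26,4)=7068360 g(26,6)=5081505 g(26,8)=3058770 g(26,10)=1547325 g(26,12)=655200 g(26,14)=229905 g(26,16)=65754 g(26,18)=14949 g(26,20)=2600 g(26,22)=325 g(26,24)=26 g(26,26)=1
t=27: g(27,-3)=4345965 g(27,-1)=11622015 g(27,1)=15371475 g(27,3)=15163785 g(27,5)=12149865 g(27,7)=8140275 g(27,9)=4606095 g(27,11)=2202525 g(27,13)=885105 g(27,15)=295659 g(27,17)=80703 g(27,19)=17549 g(27,21)=2925 g(27,23)=351 g(27,25)=27 g(27,27)=1
t=28: g(28,-2)=15967980 g(28,0)=26993490 g(28,2)=30535260 g(28,4)=27313650 g(28,6)=20290140 g(28,8)=12746370 g(28,10)=6808620 g(28,12)=3087630 g(28,14)=1180764 g(28,16)=376362 g(28,18)=98252 g(28,20)=20474 g(28,22)=3276 g(28,24)=378 g(28,26)=28 g(28,28)=1
t=29: g(29,-3)=15967980 g(29,-1)=42961470 g(29,1)=57528750 g(29,3)=57848910 g(29,5)=47603790 g(29,7)=33036510 g(29,9)=19554990 g(29,11)=9896250 g(29,13)=4268394 g(29,15)=1557126 g(29,17)=474614 g(29,19)=118726 g(29,21)=23750 g(29,23)=3654 g(29,25)=406 g(29,27)=29 g(29,29)=1
Paths never hitting -4: Σ_s g(29,s) = 290845350
Paths hitting -4: 2^29 - 290845350 = 246025562
P = 246025562/536870912 = 123012781/268435456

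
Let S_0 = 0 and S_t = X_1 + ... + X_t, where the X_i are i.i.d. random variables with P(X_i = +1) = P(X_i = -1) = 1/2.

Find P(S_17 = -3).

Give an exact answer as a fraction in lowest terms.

Answer: 2431/16384

Derivation:
To reach position -3 after 17 steps: need 7 steps of +1 and 10 of -1.
Favorable paths: C(17,7) = 19448
Total paths: 2^17 = 131072
P = 19448/131072 = 2431/16384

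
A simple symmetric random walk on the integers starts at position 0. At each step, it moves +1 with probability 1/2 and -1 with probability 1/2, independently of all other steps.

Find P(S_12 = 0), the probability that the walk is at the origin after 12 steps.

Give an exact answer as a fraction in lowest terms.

Answer: 231/1024

Derivation:
To return to 0 after 12 steps: need exactly 6 steps of +1 and 6 of -1.
Favorable paths: C(12,6) = 924
Total paths: 2^12 = 4096
P = 924/4096 = 231/1024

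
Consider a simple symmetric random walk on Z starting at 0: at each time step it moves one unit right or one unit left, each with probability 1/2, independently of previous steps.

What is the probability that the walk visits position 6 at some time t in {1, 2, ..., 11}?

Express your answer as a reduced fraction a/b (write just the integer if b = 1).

Count via complement. Let g(t,s) = #length-t paths at position s with S_1..S_t all ≠ 6.
g(t,s) = g(t-1,s-1) + g(t-1,s+1) for s ≠ 6; g(t,6) = 0.
t=0: g(0,0)=1
t=1: g(1,-1)=1 g(1,1)=1
t=2: g(2,-2)=1 g(2,0)=2 g(2,2)=1
t=3: g(3,-3)=1 g(3,-1)=3 g(3,1)=3 g(3,3)=1
t=4: g(4,-4)=1 g(4,-2)=4 g(4,0)=6 g(4,2)=4 g(4,4)=1
t=5: g(5,-5)=1 g(5,-3)=5 g(5,-1)=10 g(5,1)=10 g(5,3)=5 g(5,5)=1
t=6: g(6,-6)=1 g(6,-4)=6 g(6,-2)=15 g(6,0)=20 g(6,2)=15 g(6,4)=6
t=7: g(7,-7)=1 g(7,-5)=7 g(7,-3)=21 g(7,-1)=35 g(7,1)=35 g(7,3)=21 g(7,5)=6
t=8: g(8,-8)=1 g(8,-6)=8 g(8,-4)=28 g(8,-2)=56 g(8,0)=70 g(8,2)=56 g(8,4)=27
t=9: g(9,-9)=1 g(9,-7)=9 g(9,-5)=36 g(9,-3)=84 g(9,-1)=126 g(9,1)=126 g(9,3)=83 g(9,5)=27
t=10: g(10,-10)=1 g(10,-8)=10 g(10,-6)=45 g(10,-4)=120 g(10,-2)=210 g(10,0)=252 g(10,2)=209 g(10,4)=110
t=11: g(11,-11)=1 g(11,-9)=11 g(11,-7)=55 g(11,-5)=165 g(11,-3)=330 g(11,-1)=462 g(11,1)=461 g(11,3)=319 g(11,5)=110
Paths never hitting 6: Σ_s g(11,s) = 1914
Paths hitting 6: 2^11 - 1914 = 134
P = 134/2048 = 67/1024

Answer: 67/1024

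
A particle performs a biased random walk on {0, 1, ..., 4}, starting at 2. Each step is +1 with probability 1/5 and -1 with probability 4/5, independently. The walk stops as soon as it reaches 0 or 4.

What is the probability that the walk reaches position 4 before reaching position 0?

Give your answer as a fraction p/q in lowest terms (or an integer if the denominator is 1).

Answer: 1/17

Derivation:
Biased walk: p = 1/5, q = 4/5, r = q/p = 4
Gambler's ruin: P(hit 4 before 0 | start at 2) = (1 - r^a)/(1 - r^N)
r^2 = 16; r^4 = 256
P = (1 - 16) / (1 - 256) = -15 / -255 = 1/17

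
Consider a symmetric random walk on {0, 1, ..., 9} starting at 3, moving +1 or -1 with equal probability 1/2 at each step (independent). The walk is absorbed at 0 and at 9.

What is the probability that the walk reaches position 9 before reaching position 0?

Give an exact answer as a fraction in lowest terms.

Answer: 1/3

Derivation:
Symmetric walk (p = 1/2): the harmonic-function argument gives P(hit 9 before 0 | start at 3) = a/N.
P = 3/9 = 1/3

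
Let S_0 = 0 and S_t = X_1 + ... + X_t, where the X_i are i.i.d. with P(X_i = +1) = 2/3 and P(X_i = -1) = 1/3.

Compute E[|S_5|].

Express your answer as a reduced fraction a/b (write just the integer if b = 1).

S_5 takes values m ≡ 1 (mod 2) with |m| ≤ 5; P(S_5=m) = C(5,(5+m)/2) · (2/3)^((5+m)/2) · (1/3)^((5-m)/2).
Distribution: P(S=-5)=1/243, P(S=-3)=10/243, P(S=-1)=40/243, P(S=1)=80/243, P(S=3)=80/243, P(S=5)=32/243
E[|S_5|] = Σ_m |m|·P(S_5=m) = 185/81

Answer: 185/81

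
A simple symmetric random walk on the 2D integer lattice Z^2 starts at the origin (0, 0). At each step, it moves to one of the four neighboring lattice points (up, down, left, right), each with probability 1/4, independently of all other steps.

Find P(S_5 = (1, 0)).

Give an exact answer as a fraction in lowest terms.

Answer: 25/256

Derivation:
Let h be the number of horizontal steps (so 5-h are vertical). To end at (1,0) need (h+1)/2 right-steps and ((5-h)+0)/2 up-steps.
Sum over h with 1 ≤ h ≤ 5, h ≡ 1 (mod 2), 5-h ≡ 0 (mod 2):
h=1: C(5,1)·C(1,1)·C(4,2) = 5·1·6 = 30
h=3: C(5,3)·C(3,2)·C(2,1) = 10·3·2 = 60
h=5: C(5,5)·C(5,3)·C(0,0) = 1·10·1 = 10
Total favorable: 100
Total paths: 4^5 = 1024
P = 100/1024 = 25/256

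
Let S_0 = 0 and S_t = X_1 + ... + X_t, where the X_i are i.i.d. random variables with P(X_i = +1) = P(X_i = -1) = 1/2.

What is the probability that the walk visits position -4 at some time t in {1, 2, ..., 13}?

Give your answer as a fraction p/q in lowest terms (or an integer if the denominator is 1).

Count via complement. Let g(t,s) = #length-t paths at position s with S_1..S_t all ≠ -4.
g(t,s) = g(t-1,s-1) + g(t-1,s+1) for s ≠ -4; g(t,-4) = 0.
t=0: g(0,0)=1
t=1: g(1,-1)=1 g(1,1)=1
t=2: g(2,-2)=1 g(2,0)=2 g(2,2)=1
t=3: g(3,-3)=1 g(3,-1)=3 g(3,1)=3 g(3,3)=1
t=4: g(4,-2)=4 g(4,0)=6 g(4,2)=4 g(4,4)=1
t=5: g(5,-3)=4 g(5,-1)=10 g(5,1)=10 g(5,3)=5 g(5,5)=1
t=6: g(6,-2)=14 g(6,0)=20 g(6,2)=15 g(6,4)=6 g(6,6)=1
t=7: g(7,-3)=14 g(7,-1)=34 g(7,1)=35 g(7,3)=21 g(7,5)=7 g(7,7)=1
t=8: g(8,-2)=48 g(8,0)=69 g(8,2)=56 g(8,4)=28 g(8,6)=8 g(8,8)=1
t=9: g(9,-3)=48 g(9,-1)=117 g(9,1)=125 g(9,3)=84 g(9,5)=36 g(9,7)=9 g(9,9)=1
t=10: g(10,-2)=165 g(10,0)=242 g(10,2)=209 g(10,4)=120 g(10,6)=45 g(10,8)=10 g(10,10)=1
t=11: g(11,-3)=165 g(11,-1)=407 g(11,1)=451 g(11,3)=329 g(11,5)=165 g(11,7)=55 g(11,9)=11 g(11,11)=1
t=12: g(12,-2)=572 g(12,0)=858 g(12,2)=780 g(12,4)=494 g(12,6)=220 g(12,8)=66 g(12,10)=12 g(12,12)=1
t=13: g(13,-3)=572 g(13,-1)=1430 g(13,1)=1638 g(13,3)=1274 g(13,5)=714 g(13,7)=286 g(13,9)=78 g(13,11)=13 g(13,13)=1
Paths never hitting -4: Σ_s g(13,s) = 6006
Paths hitting -4: 2^13 - 6006 = 2186
P = 2186/8192 = 1093/4096

Answer: 1093/4096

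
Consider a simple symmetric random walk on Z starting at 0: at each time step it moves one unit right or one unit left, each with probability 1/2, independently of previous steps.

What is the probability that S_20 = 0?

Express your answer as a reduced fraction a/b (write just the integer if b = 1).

To return to 0 after 20 steps: need exactly 10 steps of +1 and 10 of -1.
Favorable paths: C(20,10) = 184756
Total paths: 2^20 = 1048576
P = 184756/1048576 = 46189/262144

Answer: 46189/262144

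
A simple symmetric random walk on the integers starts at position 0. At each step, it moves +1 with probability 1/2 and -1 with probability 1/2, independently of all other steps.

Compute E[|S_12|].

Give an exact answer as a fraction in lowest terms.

S_12 takes values m ≡ 0 (mod 2) with |m| ≤ 12; P(S_12=m) = C(12,(12+m)/2)/2^12.
Total paths: 2^12 = 4096
Distribution: P(S=-12)=1/4096, P(S=-10)=12/4096, P(S=-8)=66/4096, P(S=-6)=220/4096, P(S=-4)=495/4096, P(S=-2)=792/4096, P(S=0)=924/4096, P(S=2)=792/4096, P(S=4)=495/4096, P(S=6)=220/4096, P(S=8)=66/4096, P(S=10)=12/4096, P(S=12)=1/4096
E[|S_12|] = Σ_m |m|·P(S_12=m) = 11088/4096 = 693/256

Answer: 693/256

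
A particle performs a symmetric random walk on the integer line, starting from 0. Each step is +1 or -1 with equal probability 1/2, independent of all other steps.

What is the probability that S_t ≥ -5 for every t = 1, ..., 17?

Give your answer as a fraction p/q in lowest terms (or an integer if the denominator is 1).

Answer: 28067/32768

Derivation:
Let f(t,s) = #length-t paths at position s with S_1..S_t all ≥ -5.
f(t,s) = f(t-1,s-1) + f(t-1,s+1) for s ≥ -5; f(t,s) = 0 for s < -5.
t=0: f(0,0)=1
t=1: f(1,-1)=1 f(1,1)=1
t=2: f(2,-2)=1 f(2,0)=2 f(2,2)=1
t=3: f(3,-3)=1 f(3,-1)=3 f(3,1)=3 f(3,3)=1
t=4: f(4,-4)=1 f(4,-2)=4 f(4,0)=6 f(4,2)=4 f(4,4)=1
t=5: f(5,-5)=1 f(5,-3)=5 f(5,-1)=10 f(5,1)=10 f(5,3)=5 f(5,5)=1
t=6: f(6,-4)=6 f(6,-2)=15 f(6,0)=20 f(6,2)=15 f(6,4)=6 f(6,6)=1
t=7: f(7,-5)=6 f(7,-3)=21 f(7,-1)=35 f(7,1)=35 f(7,3)=21 f(7,5)=7 f(7,7)=1
t=8: f(8,-4)=27 f(8,-2)=56 f(8,0)=70 f(8,2)=56 f(8,4)=28 f(8,6)=8 f(8,8)=1
t=9: f(9,-5)=27 f(9,-3)=83 f(9,-1)=126 f(9,1)=126 f(9,3)=84 f(9,5)=36 f(9,7)=9 f(9,9)=1
t=10: f(10,-4)=110 f(10,-2)=209 f(10,0)=252 f(10,2)=210 f(10,4)=120 f(10,6)=45 f(10,8)=10 f(10,10)=1
t=11: f(11,-5)=110 f(11,-3)=319 f(11,-1)=461 f(11,1)=462 f(11,3)=330 f(11,5)=165 f(11,7)=55 f(11,9)=11 f(11,11)=1
t=12: f(12,-4)=429 f(12,-2)=780 f(12,0)=923 f(12,2)=792 f(12,4)=495 f(12,6)=220 f(12,8)=66 f(12,10)=12 f(12,12)=1
t=13: f(13,-5)=429 f(13,-3)=1209 f(13,-1)=1703 f(13,1)=1715 f(13,3)=1287 f(13,5)=715 f(13,7)=286 f(13,9)=78 f(13,11)=13 f(13,13)=1
t=14: f(14,-4)=1638 f(14,-2)=2912 f(14,0)=3418 f(14,2)=3002 f(14,4)=2002 f(14,6)=1001 f(14,8)=364 f(14,10)=91 f(14,12)=14 f(14,14)=1
t=15: f(15,-5)=1638 f(15,-3)=4550 f(15,-1)=6330 f(15,1)=6420 f(15,3)=5004 f(15,5)=3003 f(15,7)=1365 f(15,9)=455 f(15,11)=105 f(15,13)=15 f(15,15)=1
t=16: f(16,-4)=6188 f(16,-2)=10880 f(16,0)=12750 f(16,2)=11424 f(16,4)=8007 f(16,6)=4368 f(16,8)=1820 f(16,10)=560 f(16,12)=120 f(16,14)=16 f(16,16)=1
t=17: f(17,-5)=6188 f(17,-3)=17068 f(17,-1)=23630 f(17,1)=24174 f(17,3)=19431 f(17,5)=12375 f(17,7)=6188 f(17,9)=2380 f(17,11)=680 f(17,13)=136 f(17,15)=17 f(17,17)=1
Σ_s f(17,s) = 112268
P = 112268/131072 = 28067/32768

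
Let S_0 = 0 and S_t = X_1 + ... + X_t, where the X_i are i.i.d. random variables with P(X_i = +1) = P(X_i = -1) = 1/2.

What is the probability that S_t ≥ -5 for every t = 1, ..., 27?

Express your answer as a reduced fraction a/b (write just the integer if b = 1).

Let f(t,s) = #length-t paths at position s with S_1..S_t all ≥ -5.
f(t,s) = f(t-1,s-1) + f(t-1,s+1) for s ≥ -5; f(t,s) = 0 for s < -5.
t=0: f(0,0)=1
t=1: f(1,-1)=1 f(1,1)=1
t=2: f(2,-2)=1 f(2,0)=2 f(2,2)=1
t=3: f(3,-3)=1 f(3,-1)=3 f(3,1)=3 f(3,3)=1
t=4: f(4,-4)=1 f(4,-2)=4 f(4,0)=6 f(4,2)=4 f(4,4)=1
t=5: f(5,-5)=1 f(5,-3)=5 f(5,-1)=10 f(5,1)=10 f(5,3)=5 f(5,5)=1
t=6: f(6,-4)=6 f(6,-2)=15 f(6,0)=20 f(6,2)=15 f(6,4)=6 f(6,6)=1
t=7: f(7,-5)=6 f(7,-3)=21 f(7,-1)=35 f(7,1)=35 f(7,3)=21 f(7,5)=7 f(7,7)=1
t=8: f(8,-4)=27 f(8,-2)=56 f(8,0)=70 f(8,2)=56 f(8,4)=28 f(8,6)=8 f(8,8)=1
t=9: f(9,-5)=27 f(9,-3)=83 f(9,-1)=126 f(9,1)=126 f(9,3)=84 f(9,5)=36 f(9,7)=9 f(9,9)=1
t=10: f(10,-4)=110 f(10,-2)=209 f(10,0)=252 f(10,2)=210 f(10,4)=120 f(10,6)=45 f(10,8)=10 f(10,10)=1
t=11: f(11,-5)=110 f(11,-3)=319 f(11,-1)=461 f(11,1)=462 f(11,3)=330 f(11,5)=165 f(11,7)=55 f(11,9)=11 f(11,11)=1
t=12: f(12,-4)=429 f(12,-2)=780 f(12,0)=923 f(12,2)=792 f(12,4)=495 f(12,6)=220 f(12,8)=66 f(12,10)=12 f(12,12)=1
t=13: f(13,-5)=429 f(13,-3)=1209 f(13,-1)=1703 f(13,1)=1715 f(13,3)=1287 f(13,5)=715 f(13,7)=286 f(13,9)=78 f(13,11)=13 f(13,13)=1
t=14: f(14,-4)=1638 f(14,-2)=2912 f(14,0)=3418 f(14,2)=3002 f(14,4)=2002 f(14,6)=1001 f(14,8)=364 f(14,10)=91 f(14,12)=14 f(14,14)=1
t=15: f(15,-5)=1638 f(15,-3)=4550 f(15,-1)=6330 f(15,1)=6420 f(15,3)=5004 f(15,5)=3003 f(15,7)=1365 f(15,9)=455 f(15,11)=105 f(15,13)=15 f(15,15)=1
t=16: f(16,-4)=6188 f(16,-2)=10880 f(16,0)=12750 f(16,2)=11424 f(16,4)=8007 f(16,6)=4368 f(16,8)=1820 f(16,10)=560 f(16,12)=120 f(16,14)=16 f(16,16)=1
t=17: f(17,-5)=6188 f(17,-3)=17068 f(17,-1)=23630 f(17,1)=24174 f(17,3)=19431 f(17,5)=12375 f(17,7)=6188 f(17,9)=2380 f(17,11)=680 f(17,13)=136 f(17,15)=17 f(17,17)=1
t=18: f(18,-4)=23256 f(18,-2)=40698 f(18,0)=47804 f(18,2)=43605 f(18,4)=31806 f(18,6)=18563 f(18,8)=8568 f(18,10)=3060 f(18,12)=816 f(18,14)=153 f(18,16)=18 f(18,18)=1
t=19: f(19,-5)=23256 f(19,-3)=63954 f(19,-1)=88502 f(19,1)=91409 f(19,3)=75411 f(19,5)=50369 f(19,7)=27131 f(19,9)=11628 f(19,11)=3876 f(19,13)=969 f(19,15)=171 f(19,17)=19 f(19,19)=1
t=20: f(20,-4)=87210 f(20,-2)=152456 f(20,0)=179911 f(20,2)=166820 f(20,4)=125780 f(20,6)=77500 f(20,8)=38759 f(20,10)=15504 f(20,12)=4845 f(20,14)=1140 f(20,16)=190 f(20,18)=20 f(20,20)=1
t=21: f(21,-5)=87210 f(21,-3)=239666 f(21,-1)=332367 f(21,1)=346731 f(21,3)=292600 f(21,5)=203280 f(21,7)=116259 f(21,9)=54263 f(21,11)=20349 f(21,13)=5985 f(21,15)=1330 f(21,17)=210 f(21,19)=21 f(21,21)=1
t=22: f(22,-4)=326876 f(22,-2)=572033 f(22,0)=679098 f(22,2)=639331 f(22,4)=495880 f(22,6)=319539 f(22,8)=170522 f(22,10)=74612 f(22,12)=26334 f(22,14)=7315 f(22,16)=1540 f(22,18)=231 f(22,20)=22 f(22,22)=1
t=23: f(23,-5)=326876 f(23,-3)=898909 f(23,-1)=1251131 f(23,1)=1318429 f(23,3)=1135211 f(23,5)=815419 f(23,7)=490061 f(23,9)=245134 f(23,11)=100946 f(23,13)=33649 f(23,15)=8855 f(23,17)=1771 f(23,19)=253 f(23,21)=23 f(23,23)=1
t=24: f(24,-4)=1225785 f(24,-2)=2150040 f(24,0)=2569560 f(24,2)=2453640 f(24,4)=1950630 f(24,6)=1305480 f(24,8)=735195 f(24,10)=346080 f(24,12)=134595 f(24,14)=42504 f(24,16)=10626 f(24,18)=2024 f(24,20)=276 f(24,22)=24 f(24,24)=1
t=25: f(25,-5)=1225785 f(25,-3)=3375825 f(25,-1)=4719600 f(25,1)=5023200 f(25,3)=4404270 f(25,5)=3256110 f(25,7)=2040675 f(25,9)=1081275 f(25,11)=480675 f(25,13)=177099 f(25,15)=53130 f(25,17)=12650 f(25,19)=2300 f(25,21)=300 f(25,23)=25 f(25,25)=1
t=26: f(26,-4)=4601610 f(26,-2)=8095425 f(26,0)=9742800 f(26,2)=9427470 f(26,4)=7660380 f(26,6)=5296785 f(26,8)=3121950 f(26,10)=1561950 f(26,12)=657774 f(26,14)=230229 f(26,16)=65780 f(26,18)=14950 f(26,20)=2600 f(26,22)=325 f(26,24)=26 f(26,26)=1
t=27: f(27,-5)=4601610 f(27,-3)=12697035 f(27,-1)=17838225 f(27,1)=19170270 f(27,3)=17087850 f(27,5)=12957165 f(27,7)=8418735 f(27,9)=4683900 f(27,11)=2219724 f(27,13)=888003 f(27,15)=296009 f(27,17)=80730 f(27,19)=17550 f(27,21)=2925 f(27,23)=351 f(27,25)=27 f(27,27)=1
Σ_s f(27,s) = 100960110
P = 100960110/134217728 = 50480055/67108864

Answer: 50480055/67108864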